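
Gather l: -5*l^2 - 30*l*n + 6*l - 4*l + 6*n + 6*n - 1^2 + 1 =-5*l^2 + l*(2 - 30*n) + 12*n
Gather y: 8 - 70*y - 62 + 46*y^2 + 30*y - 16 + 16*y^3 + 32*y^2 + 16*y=16*y^3 + 78*y^2 - 24*y - 70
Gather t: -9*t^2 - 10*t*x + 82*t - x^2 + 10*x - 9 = -9*t^2 + t*(82 - 10*x) - x^2 + 10*x - 9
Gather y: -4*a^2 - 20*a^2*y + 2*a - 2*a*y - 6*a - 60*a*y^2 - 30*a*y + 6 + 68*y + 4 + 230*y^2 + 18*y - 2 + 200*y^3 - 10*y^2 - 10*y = -4*a^2 - 4*a + 200*y^3 + y^2*(220 - 60*a) + y*(-20*a^2 - 32*a + 76) + 8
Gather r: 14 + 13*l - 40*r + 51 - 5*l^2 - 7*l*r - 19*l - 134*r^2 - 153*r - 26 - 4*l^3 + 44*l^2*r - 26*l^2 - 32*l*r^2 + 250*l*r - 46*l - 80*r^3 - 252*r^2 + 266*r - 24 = -4*l^3 - 31*l^2 - 52*l - 80*r^3 + r^2*(-32*l - 386) + r*(44*l^2 + 243*l + 73) + 15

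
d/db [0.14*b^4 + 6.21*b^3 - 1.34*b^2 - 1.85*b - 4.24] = 0.56*b^3 + 18.63*b^2 - 2.68*b - 1.85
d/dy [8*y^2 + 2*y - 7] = 16*y + 2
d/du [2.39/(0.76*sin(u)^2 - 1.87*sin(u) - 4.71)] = (4.4693 - 3.6328*sin(u))*cos(u)/(-0.76*sin(u)^2 + 1.87*sin(u) + 4.71)^2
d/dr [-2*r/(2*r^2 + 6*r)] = (r + 3)^(-2)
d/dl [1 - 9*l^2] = -18*l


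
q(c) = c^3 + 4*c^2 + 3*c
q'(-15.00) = 558.00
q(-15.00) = -2520.00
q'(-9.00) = 174.00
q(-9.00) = -432.00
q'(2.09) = 32.82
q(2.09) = 32.87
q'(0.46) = 7.31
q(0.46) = 2.32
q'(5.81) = 150.75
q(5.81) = 348.58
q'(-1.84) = -1.56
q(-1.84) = 1.79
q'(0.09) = 3.74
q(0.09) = 0.30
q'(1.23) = 17.38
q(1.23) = 11.60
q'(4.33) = 93.89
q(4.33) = 169.17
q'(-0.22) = 1.39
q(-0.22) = -0.48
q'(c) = 3*c^2 + 8*c + 3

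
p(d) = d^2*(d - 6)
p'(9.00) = 135.00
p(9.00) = 243.00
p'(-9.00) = 351.00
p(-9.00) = -1215.00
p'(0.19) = -2.17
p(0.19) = -0.21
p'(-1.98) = 35.52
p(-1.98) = -31.28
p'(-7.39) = 252.52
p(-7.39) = -731.26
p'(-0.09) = 1.10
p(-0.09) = -0.05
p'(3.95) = -0.59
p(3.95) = -31.99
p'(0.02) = -0.24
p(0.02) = -0.00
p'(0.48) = -5.07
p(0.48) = -1.27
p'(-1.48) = 24.33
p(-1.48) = -16.38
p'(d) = d^2 + 2*d*(d - 6)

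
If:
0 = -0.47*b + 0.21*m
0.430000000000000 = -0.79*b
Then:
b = -0.54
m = -1.22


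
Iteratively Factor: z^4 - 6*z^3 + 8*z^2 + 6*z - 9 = (z - 3)*(z^3 - 3*z^2 - z + 3) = (z - 3)*(z - 1)*(z^2 - 2*z - 3) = (z - 3)^2*(z - 1)*(z + 1)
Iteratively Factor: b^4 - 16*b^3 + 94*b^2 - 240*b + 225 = (b - 3)*(b^3 - 13*b^2 + 55*b - 75) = (b - 5)*(b - 3)*(b^2 - 8*b + 15) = (b - 5)^2*(b - 3)*(b - 3)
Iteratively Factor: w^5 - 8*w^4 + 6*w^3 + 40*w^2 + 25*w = (w + 1)*(w^4 - 9*w^3 + 15*w^2 + 25*w) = (w + 1)^2*(w^3 - 10*w^2 + 25*w) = w*(w + 1)^2*(w^2 - 10*w + 25) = w*(w - 5)*(w + 1)^2*(w - 5)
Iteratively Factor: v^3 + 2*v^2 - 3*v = (v)*(v^2 + 2*v - 3) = v*(v - 1)*(v + 3)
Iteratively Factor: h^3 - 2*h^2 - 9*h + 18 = (h + 3)*(h^2 - 5*h + 6) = (h - 3)*(h + 3)*(h - 2)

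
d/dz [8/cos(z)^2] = 16*sin(z)/cos(z)^3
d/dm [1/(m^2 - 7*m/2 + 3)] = 2*(7 - 4*m)/(2*m^2 - 7*m + 6)^2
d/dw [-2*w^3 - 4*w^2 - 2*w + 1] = -6*w^2 - 8*w - 2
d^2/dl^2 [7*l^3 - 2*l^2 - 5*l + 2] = 42*l - 4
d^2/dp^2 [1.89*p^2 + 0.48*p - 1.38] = 3.78000000000000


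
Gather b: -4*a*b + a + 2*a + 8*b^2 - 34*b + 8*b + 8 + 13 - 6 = 3*a + 8*b^2 + b*(-4*a - 26) + 15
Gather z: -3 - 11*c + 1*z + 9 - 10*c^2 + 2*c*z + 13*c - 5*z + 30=-10*c^2 + 2*c + z*(2*c - 4) + 36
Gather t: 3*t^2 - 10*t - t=3*t^2 - 11*t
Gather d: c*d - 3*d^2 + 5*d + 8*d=-3*d^2 + d*(c + 13)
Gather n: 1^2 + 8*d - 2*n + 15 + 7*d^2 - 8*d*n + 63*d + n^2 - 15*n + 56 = 7*d^2 + 71*d + n^2 + n*(-8*d - 17) + 72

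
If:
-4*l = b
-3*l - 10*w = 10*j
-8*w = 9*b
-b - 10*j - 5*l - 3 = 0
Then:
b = -12/47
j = -72/235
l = 3/47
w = 27/94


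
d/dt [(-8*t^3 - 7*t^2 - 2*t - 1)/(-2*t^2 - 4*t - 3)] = 2*(8*t^4 + 32*t^3 + 48*t^2 + 19*t + 1)/(4*t^4 + 16*t^3 + 28*t^2 + 24*t + 9)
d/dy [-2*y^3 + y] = 1 - 6*y^2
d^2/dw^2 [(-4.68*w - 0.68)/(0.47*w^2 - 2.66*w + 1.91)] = (-(0.94*w - 2.66)*(1.88*w - 5.32)*(4.68*w + 0.68) + (13.1976*w - 24.2584)*(0.47*w^2 - 2.66*w + 1.91))/(0.47*w^2 - 2.66*w + 1.91)^3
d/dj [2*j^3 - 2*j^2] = 2*j*(3*j - 2)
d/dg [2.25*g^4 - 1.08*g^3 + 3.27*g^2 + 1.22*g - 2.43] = 9.0*g^3 - 3.24*g^2 + 6.54*g + 1.22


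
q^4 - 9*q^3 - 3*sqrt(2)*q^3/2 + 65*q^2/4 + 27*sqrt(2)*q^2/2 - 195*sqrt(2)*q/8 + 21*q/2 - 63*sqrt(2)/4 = (q - 6)*(q - 7/2)*(q + 1/2)*(q - 3*sqrt(2)/2)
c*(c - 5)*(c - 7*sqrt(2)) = c^3 - 7*sqrt(2)*c^2 - 5*c^2 + 35*sqrt(2)*c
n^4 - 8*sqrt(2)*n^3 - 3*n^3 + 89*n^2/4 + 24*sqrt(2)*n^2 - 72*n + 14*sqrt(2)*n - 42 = (n - 7/2)*(n + 1/2)*(n - 6*sqrt(2))*(n - 2*sqrt(2))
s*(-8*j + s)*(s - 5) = -8*j*s^2 + 40*j*s + s^3 - 5*s^2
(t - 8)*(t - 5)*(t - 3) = t^3 - 16*t^2 + 79*t - 120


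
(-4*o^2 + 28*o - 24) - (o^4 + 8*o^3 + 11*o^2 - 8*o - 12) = -o^4 - 8*o^3 - 15*o^2 + 36*o - 12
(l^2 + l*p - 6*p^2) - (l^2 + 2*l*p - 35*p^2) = -l*p + 29*p^2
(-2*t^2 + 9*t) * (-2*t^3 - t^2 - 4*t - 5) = 4*t^5 - 16*t^4 - t^3 - 26*t^2 - 45*t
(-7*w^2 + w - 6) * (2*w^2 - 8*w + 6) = -14*w^4 + 58*w^3 - 62*w^2 + 54*w - 36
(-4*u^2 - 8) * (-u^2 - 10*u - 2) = 4*u^4 + 40*u^3 + 16*u^2 + 80*u + 16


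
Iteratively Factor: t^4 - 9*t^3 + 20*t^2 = (t)*(t^3 - 9*t^2 + 20*t) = t*(t - 5)*(t^2 - 4*t) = t*(t - 5)*(t - 4)*(t)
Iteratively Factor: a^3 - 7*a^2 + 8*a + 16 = (a + 1)*(a^2 - 8*a + 16) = (a - 4)*(a + 1)*(a - 4)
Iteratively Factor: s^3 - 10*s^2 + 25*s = (s)*(s^2 - 10*s + 25) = s*(s - 5)*(s - 5)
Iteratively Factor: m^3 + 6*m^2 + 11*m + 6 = (m + 3)*(m^2 + 3*m + 2) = (m + 2)*(m + 3)*(m + 1)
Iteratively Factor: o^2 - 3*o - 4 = (o + 1)*(o - 4)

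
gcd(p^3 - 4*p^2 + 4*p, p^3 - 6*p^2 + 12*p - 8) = p^2 - 4*p + 4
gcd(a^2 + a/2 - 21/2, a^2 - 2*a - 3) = a - 3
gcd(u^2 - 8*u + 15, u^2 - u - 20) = u - 5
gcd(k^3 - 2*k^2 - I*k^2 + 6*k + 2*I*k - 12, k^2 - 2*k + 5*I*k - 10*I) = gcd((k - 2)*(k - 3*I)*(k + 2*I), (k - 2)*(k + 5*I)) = k - 2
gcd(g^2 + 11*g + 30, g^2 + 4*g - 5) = g + 5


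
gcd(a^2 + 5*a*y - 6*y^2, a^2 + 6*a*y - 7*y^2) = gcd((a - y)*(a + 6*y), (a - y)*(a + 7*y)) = -a + y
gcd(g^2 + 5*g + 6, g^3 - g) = 1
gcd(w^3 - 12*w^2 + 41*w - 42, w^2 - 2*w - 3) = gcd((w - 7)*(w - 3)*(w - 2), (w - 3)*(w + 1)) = w - 3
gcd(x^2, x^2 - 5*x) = x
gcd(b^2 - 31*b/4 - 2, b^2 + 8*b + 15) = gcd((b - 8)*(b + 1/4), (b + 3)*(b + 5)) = 1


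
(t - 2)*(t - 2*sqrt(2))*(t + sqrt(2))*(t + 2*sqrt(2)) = t^4 - 2*t^3 + sqrt(2)*t^3 - 8*t^2 - 2*sqrt(2)*t^2 - 8*sqrt(2)*t + 16*t + 16*sqrt(2)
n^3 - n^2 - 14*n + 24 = (n - 3)*(n - 2)*(n + 4)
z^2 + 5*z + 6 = (z + 2)*(z + 3)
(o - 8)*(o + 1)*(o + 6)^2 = o^4 + 5*o^3 - 56*o^2 - 348*o - 288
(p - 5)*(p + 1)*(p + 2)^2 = p^4 - 17*p^2 - 36*p - 20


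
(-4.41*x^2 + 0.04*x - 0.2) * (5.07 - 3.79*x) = 16.7139*x^3 - 22.5103*x^2 + 0.9608*x - 1.014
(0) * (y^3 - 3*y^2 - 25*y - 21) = 0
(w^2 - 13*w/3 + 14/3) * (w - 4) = w^3 - 25*w^2/3 + 22*w - 56/3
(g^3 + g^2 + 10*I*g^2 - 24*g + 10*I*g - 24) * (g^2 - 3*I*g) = g^5 + g^4 + 7*I*g^4 + 6*g^3 + 7*I*g^3 + 6*g^2 + 72*I*g^2 + 72*I*g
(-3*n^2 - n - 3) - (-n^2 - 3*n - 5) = -2*n^2 + 2*n + 2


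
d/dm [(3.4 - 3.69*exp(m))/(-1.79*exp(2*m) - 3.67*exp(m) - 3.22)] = (-6.6051*exp(2*m) + 12.172*exp(m) + 24.3598)*exp(m)/(3.2041*exp(4*m) + 13.1386*exp(3*m) + 24.9965*exp(2*m) + 23.6348*exp(m) + 10.3684)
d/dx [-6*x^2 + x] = 1 - 12*x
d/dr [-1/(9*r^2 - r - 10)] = (18*r - 1)/(-9*r^2 + r + 10)^2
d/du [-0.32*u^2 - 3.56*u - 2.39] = -0.64*u - 3.56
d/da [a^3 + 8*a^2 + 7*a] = 3*a^2 + 16*a + 7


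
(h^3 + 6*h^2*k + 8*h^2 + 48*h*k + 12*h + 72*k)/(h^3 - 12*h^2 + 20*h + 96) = (h^2 + 6*h*k + 6*h + 36*k)/(h^2 - 14*h + 48)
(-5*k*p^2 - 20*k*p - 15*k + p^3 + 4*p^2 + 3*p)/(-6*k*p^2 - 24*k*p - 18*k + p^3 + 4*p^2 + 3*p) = (-5*k + p)/(-6*k + p)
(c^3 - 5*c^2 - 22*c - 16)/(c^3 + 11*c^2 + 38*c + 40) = (c^2 - 7*c - 8)/(c^2 + 9*c + 20)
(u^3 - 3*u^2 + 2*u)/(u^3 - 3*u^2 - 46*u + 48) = u*(u - 2)/(u^2 - 2*u - 48)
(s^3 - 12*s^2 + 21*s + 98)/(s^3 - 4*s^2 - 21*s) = (s^2 - 5*s - 14)/(s*(s + 3))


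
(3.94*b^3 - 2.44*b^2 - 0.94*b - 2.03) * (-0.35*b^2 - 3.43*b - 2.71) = -1.379*b^5 - 12.6602*b^4 - 1.9792*b^3 + 10.5471*b^2 + 9.5103*b + 5.5013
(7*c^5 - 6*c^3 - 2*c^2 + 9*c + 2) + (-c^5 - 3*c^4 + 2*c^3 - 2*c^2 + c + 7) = 6*c^5 - 3*c^4 - 4*c^3 - 4*c^2 + 10*c + 9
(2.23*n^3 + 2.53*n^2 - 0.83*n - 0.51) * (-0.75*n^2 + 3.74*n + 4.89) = -1.6725*n^5 + 6.4427*n^4 + 20.9894*n^3 + 9.65*n^2 - 5.9661*n - 2.4939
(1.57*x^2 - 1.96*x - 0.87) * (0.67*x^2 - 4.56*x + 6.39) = 1.0519*x^4 - 8.4724*x^3 + 18.387*x^2 - 8.5572*x - 5.5593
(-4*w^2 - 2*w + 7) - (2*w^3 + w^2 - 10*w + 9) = -2*w^3 - 5*w^2 + 8*w - 2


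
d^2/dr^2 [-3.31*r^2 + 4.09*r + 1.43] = -6.62000000000000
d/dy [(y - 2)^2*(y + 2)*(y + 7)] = 4*y^3 + 15*y^2 - 36*y - 20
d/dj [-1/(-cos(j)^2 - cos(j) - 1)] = (2*cos(j) + 1)*sin(j)/(cos(j)^2 + cos(j) + 1)^2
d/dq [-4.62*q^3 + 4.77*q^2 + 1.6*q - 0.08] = -13.86*q^2 + 9.54*q + 1.6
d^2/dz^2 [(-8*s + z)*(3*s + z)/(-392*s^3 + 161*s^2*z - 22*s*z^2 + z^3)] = 2*(23*s + z)/(2401*s^4 - 1372*s^3*z + 294*s^2*z^2 - 28*s*z^3 + z^4)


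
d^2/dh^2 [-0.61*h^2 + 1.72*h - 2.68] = -1.22000000000000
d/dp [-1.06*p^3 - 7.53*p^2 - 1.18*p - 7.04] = -3.18*p^2 - 15.06*p - 1.18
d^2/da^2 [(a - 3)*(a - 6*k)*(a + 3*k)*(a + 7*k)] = 12*a^2 + 24*a*k - 18*a - 78*k^2 - 24*k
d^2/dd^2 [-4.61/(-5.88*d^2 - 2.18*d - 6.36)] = (-318.775968*d^2 - 118.185648*d + 4.61*(11.76*d + 2.18)*(23.52*d + 4.36) - 344.798496)/(5.88*d^2 + 2.18*d + 6.36)^3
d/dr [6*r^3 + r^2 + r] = 18*r^2 + 2*r + 1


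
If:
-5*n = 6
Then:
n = -6/5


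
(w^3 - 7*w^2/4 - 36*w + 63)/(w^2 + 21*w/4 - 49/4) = (w^2 - 36)/(w + 7)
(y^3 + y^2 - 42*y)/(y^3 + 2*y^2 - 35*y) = (y - 6)/(y - 5)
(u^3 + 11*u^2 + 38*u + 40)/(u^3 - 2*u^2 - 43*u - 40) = (u^2 + 6*u + 8)/(u^2 - 7*u - 8)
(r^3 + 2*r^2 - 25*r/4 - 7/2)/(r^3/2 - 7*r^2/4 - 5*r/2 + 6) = (4*r^3 + 8*r^2 - 25*r - 14)/(2*r^3 - 7*r^2 - 10*r + 24)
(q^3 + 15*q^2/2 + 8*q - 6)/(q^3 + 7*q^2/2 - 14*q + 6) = (q + 2)/(q - 2)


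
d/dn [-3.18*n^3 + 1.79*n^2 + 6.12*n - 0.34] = -9.54*n^2 + 3.58*n + 6.12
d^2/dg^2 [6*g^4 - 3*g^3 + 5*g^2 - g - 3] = 72*g^2 - 18*g + 10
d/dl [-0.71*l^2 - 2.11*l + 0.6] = -1.42*l - 2.11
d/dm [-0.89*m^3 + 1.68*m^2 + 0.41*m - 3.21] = -2.67*m^2 + 3.36*m + 0.41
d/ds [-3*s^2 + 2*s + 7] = 2 - 6*s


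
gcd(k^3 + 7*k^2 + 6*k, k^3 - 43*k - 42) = k^2 + 7*k + 6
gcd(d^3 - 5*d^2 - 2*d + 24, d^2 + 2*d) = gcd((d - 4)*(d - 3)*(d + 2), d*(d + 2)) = d + 2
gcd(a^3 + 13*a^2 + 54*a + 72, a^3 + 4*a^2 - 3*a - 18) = a + 3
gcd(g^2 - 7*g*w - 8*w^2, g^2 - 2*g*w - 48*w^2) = -g + 8*w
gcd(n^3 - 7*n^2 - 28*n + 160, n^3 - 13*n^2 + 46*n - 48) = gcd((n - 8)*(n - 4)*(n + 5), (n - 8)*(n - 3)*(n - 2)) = n - 8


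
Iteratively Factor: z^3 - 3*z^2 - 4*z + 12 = (z - 3)*(z^2 - 4) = (z - 3)*(z + 2)*(z - 2)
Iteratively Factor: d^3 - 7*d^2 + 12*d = (d - 3)*(d^2 - 4*d) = d*(d - 3)*(d - 4)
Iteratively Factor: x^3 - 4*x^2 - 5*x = (x - 5)*(x^2 + x) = x*(x - 5)*(x + 1)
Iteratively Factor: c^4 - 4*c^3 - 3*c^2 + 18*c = (c)*(c^3 - 4*c^2 - 3*c + 18) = c*(c - 3)*(c^2 - c - 6) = c*(c - 3)*(c + 2)*(c - 3)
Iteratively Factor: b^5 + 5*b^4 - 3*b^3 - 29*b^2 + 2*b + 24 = (b + 3)*(b^4 + 2*b^3 - 9*b^2 - 2*b + 8) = (b + 3)*(b + 4)*(b^3 - 2*b^2 - b + 2) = (b - 1)*(b + 3)*(b + 4)*(b^2 - b - 2) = (b - 1)*(b + 1)*(b + 3)*(b + 4)*(b - 2)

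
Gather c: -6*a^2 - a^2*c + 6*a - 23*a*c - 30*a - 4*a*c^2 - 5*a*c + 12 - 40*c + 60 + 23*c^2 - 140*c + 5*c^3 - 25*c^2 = -6*a^2 - 24*a + 5*c^3 + c^2*(-4*a - 2) + c*(-a^2 - 28*a - 180) + 72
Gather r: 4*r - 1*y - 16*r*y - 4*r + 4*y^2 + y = -16*r*y + 4*y^2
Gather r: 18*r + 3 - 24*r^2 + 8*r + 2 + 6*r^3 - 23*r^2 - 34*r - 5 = 6*r^3 - 47*r^2 - 8*r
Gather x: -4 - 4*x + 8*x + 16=4*x + 12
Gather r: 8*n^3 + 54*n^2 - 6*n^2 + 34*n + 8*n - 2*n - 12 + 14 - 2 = 8*n^3 + 48*n^2 + 40*n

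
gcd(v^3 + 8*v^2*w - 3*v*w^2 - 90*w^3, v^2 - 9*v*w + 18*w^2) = v - 3*w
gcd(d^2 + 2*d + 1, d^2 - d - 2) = d + 1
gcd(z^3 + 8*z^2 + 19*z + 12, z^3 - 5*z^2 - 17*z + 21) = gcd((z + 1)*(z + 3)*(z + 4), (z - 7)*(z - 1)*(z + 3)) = z + 3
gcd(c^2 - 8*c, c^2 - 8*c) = c^2 - 8*c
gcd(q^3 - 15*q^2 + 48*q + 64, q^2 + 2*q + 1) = q + 1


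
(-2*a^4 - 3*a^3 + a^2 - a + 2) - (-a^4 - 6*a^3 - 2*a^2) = -a^4 + 3*a^3 + 3*a^2 - a + 2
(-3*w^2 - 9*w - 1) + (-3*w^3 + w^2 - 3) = -3*w^3 - 2*w^2 - 9*w - 4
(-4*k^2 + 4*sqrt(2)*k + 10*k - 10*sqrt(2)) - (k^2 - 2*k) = -5*k^2 + 4*sqrt(2)*k + 12*k - 10*sqrt(2)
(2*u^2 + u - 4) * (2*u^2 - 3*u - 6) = 4*u^4 - 4*u^3 - 23*u^2 + 6*u + 24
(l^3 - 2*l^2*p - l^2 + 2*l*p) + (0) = l^3 - 2*l^2*p - l^2 + 2*l*p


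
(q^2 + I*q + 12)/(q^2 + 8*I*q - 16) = (q - 3*I)/(q + 4*I)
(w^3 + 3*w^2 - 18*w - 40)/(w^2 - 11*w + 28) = (w^2 + 7*w + 10)/(w - 7)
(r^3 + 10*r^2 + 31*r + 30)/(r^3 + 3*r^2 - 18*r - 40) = (r + 3)/(r - 4)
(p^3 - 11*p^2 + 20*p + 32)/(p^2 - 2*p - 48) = (p^2 - 3*p - 4)/(p + 6)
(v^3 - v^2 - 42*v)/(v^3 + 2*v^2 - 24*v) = (v - 7)/(v - 4)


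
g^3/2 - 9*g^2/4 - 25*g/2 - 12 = (g/2 + 1)*(g - 8)*(g + 3/2)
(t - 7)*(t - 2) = t^2 - 9*t + 14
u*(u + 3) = u^2 + 3*u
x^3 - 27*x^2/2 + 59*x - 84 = (x - 6)*(x - 4)*(x - 7/2)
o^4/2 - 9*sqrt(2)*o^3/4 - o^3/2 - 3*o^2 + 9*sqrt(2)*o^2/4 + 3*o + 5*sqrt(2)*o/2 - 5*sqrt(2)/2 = (o/2 + sqrt(2)/2)*(o - 1)*(o - 5*sqrt(2))*(o - sqrt(2)/2)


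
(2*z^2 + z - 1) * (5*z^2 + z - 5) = 10*z^4 + 7*z^3 - 14*z^2 - 6*z + 5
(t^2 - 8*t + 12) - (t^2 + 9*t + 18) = -17*t - 6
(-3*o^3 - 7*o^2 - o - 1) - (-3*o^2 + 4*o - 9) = -3*o^3 - 4*o^2 - 5*o + 8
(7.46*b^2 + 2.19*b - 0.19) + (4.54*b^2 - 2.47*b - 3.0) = 12.0*b^2 - 0.28*b - 3.19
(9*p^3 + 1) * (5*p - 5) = 45*p^4 - 45*p^3 + 5*p - 5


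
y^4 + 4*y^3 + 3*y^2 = y^2*(y + 1)*(y + 3)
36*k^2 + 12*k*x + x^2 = (6*k + x)^2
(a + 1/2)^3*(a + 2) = a^4 + 7*a^3/2 + 15*a^2/4 + 13*a/8 + 1/4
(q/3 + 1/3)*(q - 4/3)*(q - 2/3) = q^3/3 - q^2/3 - 10*q/27 + 8/27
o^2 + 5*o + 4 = (o + 1)*(o + 4)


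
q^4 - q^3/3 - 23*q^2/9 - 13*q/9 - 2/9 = (q - 2)*(q + 1/3)^2*(q + 1)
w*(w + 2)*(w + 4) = w^3 + 6*w^2 + 8*w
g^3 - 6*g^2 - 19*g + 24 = (g - 8)*(g - 1)*(g + 3)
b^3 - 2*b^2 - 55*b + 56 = (b - 8)*(b - 1)*(b + 7)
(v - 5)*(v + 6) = v^2 + v - 30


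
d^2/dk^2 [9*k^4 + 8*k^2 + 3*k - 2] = 108*k^2 + 16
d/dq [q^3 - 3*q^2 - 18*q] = 3*q^2 - 6*q - 18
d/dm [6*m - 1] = 6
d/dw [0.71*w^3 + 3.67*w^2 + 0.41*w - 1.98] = 2.13*w^2 + 7.34*w + 0.41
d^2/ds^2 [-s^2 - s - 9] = -2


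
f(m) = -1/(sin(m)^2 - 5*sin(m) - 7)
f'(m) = -(-2*sin(m)*cos(m) + 5*cos(m))/(sin(m)^2 - 5*sin(m) - 7)^2 = (2*sin(m) - 5)*cos(m)/(5*sin(m) + cos(m)^2 + 6)^2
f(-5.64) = 0.10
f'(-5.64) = -0.03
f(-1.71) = 0.94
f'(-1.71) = 0.85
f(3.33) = 0.17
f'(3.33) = 0.15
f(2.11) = 0.09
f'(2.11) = 0.02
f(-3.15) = 0.14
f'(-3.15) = 0.10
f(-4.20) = 0.09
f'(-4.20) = 0.01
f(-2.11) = 0.51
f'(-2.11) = 0.89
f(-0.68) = 0.29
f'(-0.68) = -0.41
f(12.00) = 0.25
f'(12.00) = -0.32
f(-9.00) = 0.21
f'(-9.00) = 0.23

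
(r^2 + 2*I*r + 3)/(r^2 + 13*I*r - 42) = (r^2 + 2*I*r + 3)/(r^2 + 13*I*r - 42)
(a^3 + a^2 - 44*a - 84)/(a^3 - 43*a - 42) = (a + 2)/(a + 1)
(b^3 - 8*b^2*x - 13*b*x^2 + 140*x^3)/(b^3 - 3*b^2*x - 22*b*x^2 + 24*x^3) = (b^2 - 12*b*x + 35*x^2)/(b^2 - 7*b*x + 6*x^2)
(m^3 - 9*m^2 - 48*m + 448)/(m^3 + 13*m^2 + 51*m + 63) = (m^2 - 16*m + 64)/(m^2 + 6*m + 9)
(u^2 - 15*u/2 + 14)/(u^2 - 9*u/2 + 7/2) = (u - 4)/(u - 1)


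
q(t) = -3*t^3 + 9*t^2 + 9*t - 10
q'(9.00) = -558.00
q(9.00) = -1387.00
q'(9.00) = -558.00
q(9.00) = -1387.00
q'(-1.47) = -36.91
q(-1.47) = 5.75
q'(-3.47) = -161.83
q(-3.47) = 192.48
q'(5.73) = -183.36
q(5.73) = -227.33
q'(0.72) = 17.29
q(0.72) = 0.03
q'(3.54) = -40.06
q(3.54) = 1.56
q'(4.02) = -64.08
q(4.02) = -23.27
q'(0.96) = 17.99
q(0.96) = 4.28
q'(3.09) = -21.31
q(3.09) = 15.23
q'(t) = -9*t^2 + 18*t + 9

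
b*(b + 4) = b^2 + 4*b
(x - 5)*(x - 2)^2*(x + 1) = x^4 - 8*x^3 + 15*x^2 + 4*x - 20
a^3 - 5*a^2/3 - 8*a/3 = a*(a - 8/3)*(a + 1)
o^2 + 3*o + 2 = (o + 1)*(o + 2)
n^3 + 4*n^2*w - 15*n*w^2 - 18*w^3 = (n - 3*w)*(n + w)*(n + 6*w)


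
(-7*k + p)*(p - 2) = -7*k*p + 14*k + p^2 - 2*p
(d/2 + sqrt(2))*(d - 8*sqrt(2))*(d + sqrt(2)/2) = d^3/2 - 11*sqrt(2)*d^2/4 - 19*d - 8*sqrt(2)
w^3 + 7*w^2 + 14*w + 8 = (w + 1)*(w + 2)*(w + 4)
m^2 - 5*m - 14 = (m - 7)*(m + 2)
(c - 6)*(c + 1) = c^2 - 5*c - 6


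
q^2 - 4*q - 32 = (q - 8)*(q + 4)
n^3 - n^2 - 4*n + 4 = (n - 2)*(n - 1)*(n + 2)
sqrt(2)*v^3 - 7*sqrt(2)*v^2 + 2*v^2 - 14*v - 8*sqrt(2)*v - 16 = (v - 8)*(v + sqrt(2))*(sqrt(2)*v + sqrt(2))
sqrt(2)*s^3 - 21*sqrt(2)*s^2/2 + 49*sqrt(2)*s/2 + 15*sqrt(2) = (s - 6)*(s - 5)*(sqrt(2)*s + sqrt(2)/2)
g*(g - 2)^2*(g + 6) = g^4 + 2*g^3 - 20*g^2 + 24*g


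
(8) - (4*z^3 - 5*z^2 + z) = -4*z^3 + 5*z^2 - z + 8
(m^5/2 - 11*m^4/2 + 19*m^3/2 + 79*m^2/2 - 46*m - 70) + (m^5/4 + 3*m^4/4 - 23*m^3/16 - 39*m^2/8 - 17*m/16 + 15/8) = 3*m^5/4 - 19*m^4/4 + 129*m^3/16 + 277*m^2/8 - 753*m/16 - 545/8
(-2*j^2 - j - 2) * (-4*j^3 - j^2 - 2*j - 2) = 8*j^5 + 6*j^4 + 13*j^3 + 8*j^2 + 6*j + 4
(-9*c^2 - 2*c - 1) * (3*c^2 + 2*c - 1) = -27*c^4 - 24*c^3 + 2*c^2 + 1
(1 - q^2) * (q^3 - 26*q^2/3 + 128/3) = -q^5 + 26*q^4/3 + q^3 - 154*q^2/3 + 128/3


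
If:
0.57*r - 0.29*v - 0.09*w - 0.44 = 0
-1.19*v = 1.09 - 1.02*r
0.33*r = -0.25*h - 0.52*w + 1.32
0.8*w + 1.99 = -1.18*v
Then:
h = 7.86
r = 0.17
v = -0.77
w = -1.35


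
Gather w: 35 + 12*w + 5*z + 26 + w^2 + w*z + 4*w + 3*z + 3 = w^2 + w*(z + 16) + 8*z + 64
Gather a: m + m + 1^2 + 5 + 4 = 2*m + 10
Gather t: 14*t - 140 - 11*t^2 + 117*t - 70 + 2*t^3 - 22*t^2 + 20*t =2*t^3 - 33*t^2 + 151*t - 210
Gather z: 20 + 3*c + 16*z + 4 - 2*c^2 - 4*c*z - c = -2*c^2 + 2*c + z*(16 - 4*c) + 24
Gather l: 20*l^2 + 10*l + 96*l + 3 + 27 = 20*l^2 + 106*l + 30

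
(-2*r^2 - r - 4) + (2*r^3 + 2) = 2*r^3 - 2*r^2 - r - 2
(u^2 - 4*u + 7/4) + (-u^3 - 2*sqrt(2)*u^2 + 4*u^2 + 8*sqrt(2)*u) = -u^3 - 2*sqrt(2)*u^2 + 5*u^2 - 4*u + 8*sqrt(2)*u + 7/4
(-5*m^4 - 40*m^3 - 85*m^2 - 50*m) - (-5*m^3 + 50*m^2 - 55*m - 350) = -5*m^4 - 35*m^3 - 135*m^2 + 5*m + 350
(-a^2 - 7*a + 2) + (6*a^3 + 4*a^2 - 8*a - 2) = 6*a^3 + 3*a^2 - 15*a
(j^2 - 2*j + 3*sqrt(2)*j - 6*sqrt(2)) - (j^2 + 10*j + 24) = -12*j + 3*sqrt(2)*j - 24 - 6*sqrt(2)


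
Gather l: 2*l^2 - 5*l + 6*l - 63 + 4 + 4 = 2*l^2 + l - 55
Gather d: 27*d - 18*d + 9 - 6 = 9*d + 3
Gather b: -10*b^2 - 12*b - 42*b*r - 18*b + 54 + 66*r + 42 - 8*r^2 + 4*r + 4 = -10*b^2 + b*(-42*r - 30) - 8*r^2 + 70*r + 100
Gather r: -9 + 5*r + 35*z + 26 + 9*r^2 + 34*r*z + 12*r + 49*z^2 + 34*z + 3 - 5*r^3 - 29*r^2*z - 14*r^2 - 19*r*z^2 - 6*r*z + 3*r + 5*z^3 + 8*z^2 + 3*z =-5*r^3 + r^2*(-29*z - 5) + r*(-19*z^2 + 28*z + 20) + 5*z^3 + 57*z^2 + 72*z + 20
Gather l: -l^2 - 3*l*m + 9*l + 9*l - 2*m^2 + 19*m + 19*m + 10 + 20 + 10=-l^2 + l*(18 - 3*m) - 2*m^2 + 38*m + 40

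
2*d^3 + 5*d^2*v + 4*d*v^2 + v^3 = (d + v)^2*(2*d + v)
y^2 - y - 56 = (y - 8)*(y + 7)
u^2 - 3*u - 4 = (u - 4)*(u + 1)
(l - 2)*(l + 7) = l^2 + 5*l - 14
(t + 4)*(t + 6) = t^2 + 10*t + 24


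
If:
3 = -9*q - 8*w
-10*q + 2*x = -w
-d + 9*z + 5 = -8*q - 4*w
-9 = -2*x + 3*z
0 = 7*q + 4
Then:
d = -2433/56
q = -4/7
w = 15/56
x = -335/112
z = -839/168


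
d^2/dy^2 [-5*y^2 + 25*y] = -10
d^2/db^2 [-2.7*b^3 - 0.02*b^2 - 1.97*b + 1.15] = -16.2*b - 0.04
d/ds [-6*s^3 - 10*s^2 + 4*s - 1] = -18*s^2 - 20*s + 4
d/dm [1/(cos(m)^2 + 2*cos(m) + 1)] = 2*sin(m)/(cos(m) + 1)^3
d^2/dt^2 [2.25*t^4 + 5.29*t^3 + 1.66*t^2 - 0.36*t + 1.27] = 27.0*t^2 + 31.74*t + 3.32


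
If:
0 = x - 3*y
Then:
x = 3*y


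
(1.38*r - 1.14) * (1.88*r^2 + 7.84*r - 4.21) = 2.5944*r^3 + 8.676*r^2 - 14.7474*r + 4.7994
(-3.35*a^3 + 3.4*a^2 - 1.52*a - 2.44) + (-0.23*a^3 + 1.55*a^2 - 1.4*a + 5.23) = -3.58*a^3 + 4.95*a^2 - 2.92*a + 2.79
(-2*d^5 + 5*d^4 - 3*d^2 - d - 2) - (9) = -2*d^5 + 5*d^4 - 3*d^2 - d - 11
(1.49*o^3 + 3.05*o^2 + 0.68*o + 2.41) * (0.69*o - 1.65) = 1.0281*o^4 - 0.354*o^3 - 4.5633*o^2 + 0.5409*o - 3.9765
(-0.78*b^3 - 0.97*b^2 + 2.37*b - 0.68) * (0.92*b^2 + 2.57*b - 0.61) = -0.7176*b^5 - 2.897*b^4 + 0.1633*b^3 + 6.057*b^2 - 3.1933*b + 0.4148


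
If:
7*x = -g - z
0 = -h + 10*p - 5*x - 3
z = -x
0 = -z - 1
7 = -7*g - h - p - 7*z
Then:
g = -6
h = 412/11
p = 50/11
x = 1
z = -1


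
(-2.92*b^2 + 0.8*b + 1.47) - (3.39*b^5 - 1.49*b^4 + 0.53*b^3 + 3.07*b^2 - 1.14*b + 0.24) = -3.39*b^5 + 1.49*b^4 - 0.53*b^3 - 5.99*b^2 + 1.94*b + 1.23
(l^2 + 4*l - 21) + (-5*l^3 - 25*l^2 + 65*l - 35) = -5*l^3 - 24*l^2 + 69*l - 56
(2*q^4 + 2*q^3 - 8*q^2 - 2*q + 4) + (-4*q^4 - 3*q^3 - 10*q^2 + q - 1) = -2*q^4 - q^3 - 18*q^2 - q + 3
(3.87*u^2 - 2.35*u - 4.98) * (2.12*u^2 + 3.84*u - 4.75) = 8.2044*u^4 + 9.8788*u^3 - 37.9641*u^2 - 7.9607*u + 23.655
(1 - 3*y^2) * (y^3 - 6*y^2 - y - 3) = -3*y^5 + 18*y^4 + 4*y^3 + 3*y^2 - y - 3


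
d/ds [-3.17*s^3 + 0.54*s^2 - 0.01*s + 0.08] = -9.51*s^2 + 1.08*s - 0.01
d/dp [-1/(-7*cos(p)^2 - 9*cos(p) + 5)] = (14*cos(p) + 9)*sin(p)/(7*cos(p)^2 + 9*cos(p) - 5)^2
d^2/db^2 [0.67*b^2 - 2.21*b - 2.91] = 1.34000000000000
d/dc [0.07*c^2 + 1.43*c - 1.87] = 0.14*c + 1.43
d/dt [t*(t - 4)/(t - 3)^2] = 2*(6 - t)/(t^3 - 9*t^2 + 27*t - 27)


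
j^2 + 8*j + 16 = (j + 4)^2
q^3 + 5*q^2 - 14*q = q*(q - 2)*(q + 7)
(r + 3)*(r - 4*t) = r^2 - 4*r*t + 3*r - 12*t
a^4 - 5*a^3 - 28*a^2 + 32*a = a*(a - 8)*(a - 1)*(a + 4)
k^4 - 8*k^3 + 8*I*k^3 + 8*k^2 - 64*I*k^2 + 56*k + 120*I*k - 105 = (k - 5)*(k - 3)*(k + I)*(k + 7*I)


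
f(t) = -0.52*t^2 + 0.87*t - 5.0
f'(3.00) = -2.25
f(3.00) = -7.07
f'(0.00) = 0.87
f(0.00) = -5.00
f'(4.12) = -3.41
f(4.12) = -10.24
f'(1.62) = -0.81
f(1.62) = -4.96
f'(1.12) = -0.29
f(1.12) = -4.68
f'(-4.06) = 5.09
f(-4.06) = -17.10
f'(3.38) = -2.65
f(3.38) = -8.00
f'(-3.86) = 4.88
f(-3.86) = -16.11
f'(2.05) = -1.26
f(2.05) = -5.40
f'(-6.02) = 7.13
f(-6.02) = -29.08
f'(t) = 0.87 - 1.04*t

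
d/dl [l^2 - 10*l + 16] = 2*l - 10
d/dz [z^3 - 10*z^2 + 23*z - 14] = 3*z^2 - 20*z + 23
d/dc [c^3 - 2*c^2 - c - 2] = 3*c^2 - 4*c - 1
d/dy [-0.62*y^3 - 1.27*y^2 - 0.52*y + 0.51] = -1.86*y^2 - 2.54*y - 0.52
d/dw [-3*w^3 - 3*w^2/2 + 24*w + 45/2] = -9*w^2 - 3*w + 24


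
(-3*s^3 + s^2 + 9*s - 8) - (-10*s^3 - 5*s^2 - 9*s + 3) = 7*s^3 + 6*s^2 + 18*s - 11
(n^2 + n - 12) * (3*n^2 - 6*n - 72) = 3*n^4 - 3*n^3 - 114*n^2 + 864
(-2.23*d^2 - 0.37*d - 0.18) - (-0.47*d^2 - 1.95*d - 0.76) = -1.76*d^2 + 1.58*d + 0.58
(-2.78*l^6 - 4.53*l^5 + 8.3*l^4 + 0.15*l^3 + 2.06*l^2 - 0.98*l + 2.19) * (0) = 0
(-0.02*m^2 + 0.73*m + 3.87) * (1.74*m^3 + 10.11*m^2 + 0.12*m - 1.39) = -0.0348*m^5 + 1.068*m^4 + 14.1117*m^3 + 39.2411*m^2 - 0.5503*m - 5.3793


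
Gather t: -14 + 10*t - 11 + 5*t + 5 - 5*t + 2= 10*t - 18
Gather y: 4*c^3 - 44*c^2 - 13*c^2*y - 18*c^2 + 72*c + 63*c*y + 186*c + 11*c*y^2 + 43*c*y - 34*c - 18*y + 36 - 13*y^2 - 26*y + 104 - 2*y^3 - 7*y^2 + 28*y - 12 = 4*c^3 - 62*c^2 + 224*c - 2*y^3 + y^2*(11*c - 20) + y*(-13*c^2 + 106*c - 16) + 128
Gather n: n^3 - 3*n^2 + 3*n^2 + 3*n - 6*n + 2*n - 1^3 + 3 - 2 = n^3 - n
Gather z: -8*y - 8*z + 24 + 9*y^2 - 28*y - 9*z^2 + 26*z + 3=9*y^2 - 36*y - 9*z^2 + 18*z + 27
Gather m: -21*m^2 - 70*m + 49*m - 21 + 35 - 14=-21*m^2 - 21*m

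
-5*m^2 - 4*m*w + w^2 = (-5*m + w)*(m + w)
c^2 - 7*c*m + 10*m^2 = (c - 5*m)*(c - 2*m)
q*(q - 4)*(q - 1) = q^3 - 5*q^2 + 4*q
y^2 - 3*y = y*(y - 3)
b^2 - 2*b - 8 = (b - 4)*(b + 2)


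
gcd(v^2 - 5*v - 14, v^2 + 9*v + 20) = 1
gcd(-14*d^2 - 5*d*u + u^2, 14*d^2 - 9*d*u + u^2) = -7*d + u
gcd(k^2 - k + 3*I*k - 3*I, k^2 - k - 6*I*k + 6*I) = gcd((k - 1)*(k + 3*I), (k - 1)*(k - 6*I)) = k - 1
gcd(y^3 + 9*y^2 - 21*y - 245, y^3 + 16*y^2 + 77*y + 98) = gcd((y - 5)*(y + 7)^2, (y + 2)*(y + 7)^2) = y^2 + 14*y + 49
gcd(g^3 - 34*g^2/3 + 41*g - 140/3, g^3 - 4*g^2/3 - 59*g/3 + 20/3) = g - 5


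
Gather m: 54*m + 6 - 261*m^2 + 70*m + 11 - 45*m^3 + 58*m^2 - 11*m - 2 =-45*m^3 - 203*m^2 + 113*m + 15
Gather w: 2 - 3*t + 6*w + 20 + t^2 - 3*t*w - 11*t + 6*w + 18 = t^2 - 14*t + w*(12 - 3*t) + 40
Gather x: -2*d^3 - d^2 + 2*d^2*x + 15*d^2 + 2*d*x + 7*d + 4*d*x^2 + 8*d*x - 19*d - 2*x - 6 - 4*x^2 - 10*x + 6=-2*d^3 + 14*d^2 - 12*d + x^2*(4*d - 4) + x*(2*d^2 + 10*d - 12)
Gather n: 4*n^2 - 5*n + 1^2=4*n^2 - 5*n + 1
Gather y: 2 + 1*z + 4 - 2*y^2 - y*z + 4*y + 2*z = -2*y^2 + y*(4 - z) + 3*z + 6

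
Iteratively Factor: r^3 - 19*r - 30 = (r + 2)*(r^2 - 2*r - 15) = (r - 5)*(r + 2)*(r + 3)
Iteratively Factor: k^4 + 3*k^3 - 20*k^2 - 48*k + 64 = (k - 4)*(k^3 + 7*k^2 + 8*k - 16) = (k - 4)*(k + 4)*(k^2 + 3*k - 4) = (k - 4)*(k + 4)^2*(k - 1)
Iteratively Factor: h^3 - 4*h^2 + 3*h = (h)*(h^2 - 4*h + 3) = h*(h - 3)*(h - 1)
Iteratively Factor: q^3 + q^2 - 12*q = (q + 4)*(q^2 - 3*q) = q*(q + 4)*(q - 3)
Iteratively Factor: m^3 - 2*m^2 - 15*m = (m + 3)*(m^2 - 5*m) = m*(m + 3)*(m - 5)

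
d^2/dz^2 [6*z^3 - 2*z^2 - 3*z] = 36*z - 4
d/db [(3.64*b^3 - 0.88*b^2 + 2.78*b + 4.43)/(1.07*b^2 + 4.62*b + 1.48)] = (3.8948*b^4 + 33.6336*b^3 + 9.1214*b^2 - 12.085*b - 16.3522)/(1.1449*b^4 + 9.8868*b^3 + 24.5116*b^2 + 13.6752*b + 2.1904)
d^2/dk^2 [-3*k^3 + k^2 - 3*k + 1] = 2 - 18*k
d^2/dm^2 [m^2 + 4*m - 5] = 2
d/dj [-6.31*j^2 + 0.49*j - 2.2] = 0.49 - 12.62*j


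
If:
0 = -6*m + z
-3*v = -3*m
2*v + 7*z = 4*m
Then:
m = 0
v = 0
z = 0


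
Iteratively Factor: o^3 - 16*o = (o)*(o^2 - 16) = o*(o - 4)*(o + 4)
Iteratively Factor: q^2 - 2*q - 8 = (q - 4)*(q + 2)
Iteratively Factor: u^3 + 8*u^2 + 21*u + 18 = (u + 2)*(u^2 + 6*u + 9) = (u + 2)*(u + 3)*(u + 3)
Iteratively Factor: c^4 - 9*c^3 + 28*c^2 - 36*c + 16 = (c - 4)*(c^3 - 5*c^2 + 8*c - 4) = (c - 4)*(c - 1)*(c^2 - 4*c + 4) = (c - 4)*(c - 2)*(c - 1)*(c - 2)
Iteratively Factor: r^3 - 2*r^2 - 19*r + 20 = (r + 4)*(r^2 - 6*r + 5) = (r - 1)*(r + 4)*(r - 5)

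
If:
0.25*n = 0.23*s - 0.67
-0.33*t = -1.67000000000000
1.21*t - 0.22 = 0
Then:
No Solution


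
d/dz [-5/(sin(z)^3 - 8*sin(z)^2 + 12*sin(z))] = 5*(3*cos(z) - 16/tan(z) + 12*cos(z)/sin(z)^2)/((sin(z) - 6)^2*(sin(z) - 2)^2)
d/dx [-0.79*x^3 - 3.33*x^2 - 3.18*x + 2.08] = -2.37*x^2 - 6.66*x - 3.18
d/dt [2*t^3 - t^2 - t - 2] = 6*t^2 - 2*t - 1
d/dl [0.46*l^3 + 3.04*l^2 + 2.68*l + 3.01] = 1.38*l^2 + 6.08*l + 2.68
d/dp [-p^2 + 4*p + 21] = 4 - 2*p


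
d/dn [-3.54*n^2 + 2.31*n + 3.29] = 2.31 - 7.08*n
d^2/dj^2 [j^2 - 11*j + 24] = 2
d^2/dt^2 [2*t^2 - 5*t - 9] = 4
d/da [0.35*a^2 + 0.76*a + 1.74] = 0.7*a + 0.76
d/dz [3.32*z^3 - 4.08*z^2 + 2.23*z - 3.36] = 9.96*z^2 - 8.16*z + 2.23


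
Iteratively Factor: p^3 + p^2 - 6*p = (p + 3)*(p^2 - 2*p) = (p - 2)*(p + 3)*(p)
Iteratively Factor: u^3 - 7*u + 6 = (u + 3)*(u^2 - 3*u + 2) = (u - 1)*(u + 3)*(u - 2)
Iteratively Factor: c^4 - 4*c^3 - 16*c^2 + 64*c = (c)*(c^3 - 4*c^2 - 16*c + 64) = c*(c - 4)*(c^2 - 16) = c*(c - 4)^2*(c + 4)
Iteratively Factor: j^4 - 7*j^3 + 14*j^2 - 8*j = (j - 2)*(j^3 - 5*j^2 + 4*j) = j*(j - 2)*(j^2 - 5*j + 4) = j*(j - 4)*(j - 2)*(j - 1)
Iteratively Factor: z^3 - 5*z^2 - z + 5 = (z + 1)*(z^2 - 6*z + 5) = (z - 5)*(z + 1)*(z - 1)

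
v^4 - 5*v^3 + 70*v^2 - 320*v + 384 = (v - 3)*(v - 2)*(v - 8*I)*(v + 8*I)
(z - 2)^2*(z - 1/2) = z^3 - 9*z^2/2 + 6*z - 2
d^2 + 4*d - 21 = (d - 3)*(d + 7)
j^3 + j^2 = j^2*(j + 1)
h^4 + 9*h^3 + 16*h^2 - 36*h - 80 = (h - 2)*(h + 2)*(h + 4)*(h + 5)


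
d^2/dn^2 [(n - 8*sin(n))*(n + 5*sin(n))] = 3*n*sin(n) + 160*sin(n)^2 - 6*cos(n) - 78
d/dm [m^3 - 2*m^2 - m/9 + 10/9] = 3*m^2 - 4*m - 1/9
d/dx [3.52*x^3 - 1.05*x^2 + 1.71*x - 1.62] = 10.56*x^2 - 2.1*x + 1.71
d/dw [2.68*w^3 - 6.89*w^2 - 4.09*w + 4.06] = 8.04*w^2 - 13.78*w - 4.09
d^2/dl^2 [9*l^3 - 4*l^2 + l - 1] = 54*l - 8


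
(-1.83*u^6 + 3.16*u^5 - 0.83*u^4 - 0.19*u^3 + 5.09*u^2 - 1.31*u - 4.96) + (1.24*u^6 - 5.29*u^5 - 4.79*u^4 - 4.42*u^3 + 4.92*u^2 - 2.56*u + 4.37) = -0.59*u^6 - 2.13*u^5 - 5.62*u^4 - 4.61*u^3 + 10.01*u^2 - 3.87*u - 0.59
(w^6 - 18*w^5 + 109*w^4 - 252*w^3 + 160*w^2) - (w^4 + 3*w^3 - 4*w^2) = w^6 - 18*w^5 + 108*w^4 - 255*w^3 + 164*w^2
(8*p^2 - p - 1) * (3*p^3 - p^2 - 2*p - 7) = 24*p^5 - 11*p^4 - 18*p^3 - 53*p^2 + 9*p + 7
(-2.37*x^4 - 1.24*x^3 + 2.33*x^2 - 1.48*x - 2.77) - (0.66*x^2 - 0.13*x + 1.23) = -2.37*x^4 - 1.24*x^3 + 1.67*x^2 - 1.35*x - 4.0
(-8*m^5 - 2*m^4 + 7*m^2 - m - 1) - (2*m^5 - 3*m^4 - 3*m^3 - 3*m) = -10*m^5 + m^4 + 3*m^3 + 7*m^2 + 2*m - 1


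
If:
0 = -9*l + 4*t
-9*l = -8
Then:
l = 8/9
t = 2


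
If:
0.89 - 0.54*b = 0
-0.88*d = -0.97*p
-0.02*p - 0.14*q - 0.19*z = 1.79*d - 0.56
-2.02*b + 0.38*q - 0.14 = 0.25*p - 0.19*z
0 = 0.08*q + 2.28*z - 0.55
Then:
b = 1.65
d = -0.38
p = -0.34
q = 8.94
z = -0.07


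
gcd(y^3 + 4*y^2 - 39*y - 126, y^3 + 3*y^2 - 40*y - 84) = y^2 + y - 42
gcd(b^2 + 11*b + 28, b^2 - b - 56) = b + 7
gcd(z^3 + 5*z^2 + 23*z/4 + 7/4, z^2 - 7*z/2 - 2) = z + 1/2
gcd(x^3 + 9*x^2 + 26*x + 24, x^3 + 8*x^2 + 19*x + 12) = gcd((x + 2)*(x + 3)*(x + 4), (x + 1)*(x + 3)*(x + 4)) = x^2 + 7*x + 12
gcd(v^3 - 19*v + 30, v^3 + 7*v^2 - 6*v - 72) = v - 3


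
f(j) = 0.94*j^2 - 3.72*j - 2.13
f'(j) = 1.88*j - 3.72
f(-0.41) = -0.45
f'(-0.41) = -4.49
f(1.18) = -5.21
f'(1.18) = -1.50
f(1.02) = -4.95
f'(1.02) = -1.80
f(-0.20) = -1.35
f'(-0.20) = -4.10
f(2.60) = -5.45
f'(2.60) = 1.17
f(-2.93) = 16.84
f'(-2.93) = -9.23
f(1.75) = -5.76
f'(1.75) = -0.43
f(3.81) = -2.66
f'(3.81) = 3.44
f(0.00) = -2.13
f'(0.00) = -3.72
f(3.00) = -4.83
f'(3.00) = 1.92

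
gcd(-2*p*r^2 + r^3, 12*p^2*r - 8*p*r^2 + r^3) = 2*p*r - r^2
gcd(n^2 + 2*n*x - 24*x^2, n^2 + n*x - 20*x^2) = -n + 4*x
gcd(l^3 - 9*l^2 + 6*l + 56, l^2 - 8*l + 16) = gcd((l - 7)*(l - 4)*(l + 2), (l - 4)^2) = l - 4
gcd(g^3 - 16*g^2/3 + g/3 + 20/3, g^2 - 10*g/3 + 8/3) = g - 4/3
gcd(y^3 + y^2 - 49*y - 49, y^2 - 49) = y^2 - 49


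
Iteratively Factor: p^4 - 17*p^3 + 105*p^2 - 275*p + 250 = (p - 5)*(p^3 - 12*p^2 + 45*p - 50) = (p - 5)*(p - 2)*(p^2 - 10*p + 25) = (p - 5)^2*(p - 2)*(p - 5)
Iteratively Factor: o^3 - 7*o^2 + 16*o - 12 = (o - 3)*(o^2 - 4*o + 4) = (o - 3)*(o - 2)*(o - 2)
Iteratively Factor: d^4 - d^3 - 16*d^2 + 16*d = (d + 4)*(d^3 - 5*d^2 + 4*d) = (d - 4)*(d + 4)*(d^2 - d) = d*(d - 4)*(d + 4)*(d - 1)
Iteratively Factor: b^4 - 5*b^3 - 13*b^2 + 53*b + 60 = (b + 3)*(b^3 - 8*b^2 + 11*b + 20) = (b - 4)*(b + 3)*(b^2 - 4*b - 5) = (b - 4)*(b + 1)*(b + 3)*(b - 5)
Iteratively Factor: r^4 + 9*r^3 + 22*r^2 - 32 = (r + 4)*(r^3 + 5*r^2 + 2*r - 8) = (r + 2)*(r + 4)*(r^2 + 3*r - 4) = (r - 1)*(r + 2)*(r + 4)*(r + 4)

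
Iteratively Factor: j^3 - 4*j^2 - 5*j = (j - 5)*(j^2 + j) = j*(j - 5)*(j + 1)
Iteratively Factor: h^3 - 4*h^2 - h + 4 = (h + 1)*(h^2 - 5*h + 4) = (h - 4)*(h + 1)*(h - 1)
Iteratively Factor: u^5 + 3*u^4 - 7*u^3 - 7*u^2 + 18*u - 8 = (u + 2)*(u^4 + u^3 - 9*u^2 + 11*u - 4) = (u + 2)*(u + 4)*(u^3 - 3*u^2 + 3*u - 1) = (u - 1)*(u + 2)*(u + 4)*(u^2 - 2*u + 1) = (u - 1)^2*(u + 2)*(u + 4)*(u - 1)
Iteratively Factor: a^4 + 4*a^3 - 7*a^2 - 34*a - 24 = (a + 1)*(a^3 + 3*a^2 - 10*a - 24) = (a + 1)*(a + 2)*(a^2 + a - 12) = (a - 3)*(a + 1)*(a + 2)*(a + 4)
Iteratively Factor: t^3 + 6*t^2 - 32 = (t - 2)*(t^2 + 8*t + 16) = (t - 2)*(t + 4)*(t + 4)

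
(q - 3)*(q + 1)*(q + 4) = q^3 + 2*q^2 - 11*q - 12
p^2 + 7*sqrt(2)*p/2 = p*(p + 7*sqrt(2)/2)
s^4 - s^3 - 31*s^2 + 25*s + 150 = (s - 5)*(s - 3)*(s + 2)*(s + 5)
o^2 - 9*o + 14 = (o - 7)*(o - 2)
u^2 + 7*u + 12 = (u + 3)*(u + 4)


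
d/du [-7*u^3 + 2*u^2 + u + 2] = -21*u^2 + 4*u + 1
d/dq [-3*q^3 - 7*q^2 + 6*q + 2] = -9*q^2 - 14*q + 6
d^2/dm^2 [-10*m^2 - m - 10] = -20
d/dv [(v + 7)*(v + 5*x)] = 2*v + 5*x + 7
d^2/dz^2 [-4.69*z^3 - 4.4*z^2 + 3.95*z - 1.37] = -28.14*z - 8.8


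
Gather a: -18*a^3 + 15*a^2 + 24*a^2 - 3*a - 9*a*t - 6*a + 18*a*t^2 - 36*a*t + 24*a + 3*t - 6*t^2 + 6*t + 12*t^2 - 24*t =-18*a^3 + 39*a^2 + a*(18*t^2 - 45*t + 15) + 6*t^2 - 15*t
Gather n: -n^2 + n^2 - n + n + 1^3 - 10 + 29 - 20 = 0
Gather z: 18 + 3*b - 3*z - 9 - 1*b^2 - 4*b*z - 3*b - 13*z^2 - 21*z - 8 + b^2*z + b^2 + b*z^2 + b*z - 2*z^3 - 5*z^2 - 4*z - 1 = -2*z^3 + z^2*(b - 18) + z*(b^2 - 3*b - 28)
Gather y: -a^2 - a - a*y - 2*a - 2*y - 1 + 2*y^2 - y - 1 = -a^2 - 3*a + 2*y^2 + y*(-a - 3) - 2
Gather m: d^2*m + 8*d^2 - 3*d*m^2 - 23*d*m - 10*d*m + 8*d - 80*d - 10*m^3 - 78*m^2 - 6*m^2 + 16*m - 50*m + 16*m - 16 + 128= 8*d^2 - 72*d - 10*m^3 + m^2*(-3*d - 84) + m*(d^2 - 33*d - 18) + 112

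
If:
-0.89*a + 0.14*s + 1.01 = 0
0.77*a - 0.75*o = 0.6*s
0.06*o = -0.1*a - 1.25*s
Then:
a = 1.11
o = 1.26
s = -0.15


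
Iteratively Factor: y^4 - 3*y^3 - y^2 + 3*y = (y - 1)*(y^3 - 2*y^2 - 3*y) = (y - 3)*(y - 1)*(y^2 + y) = (y - 3)*(y - 1)*(y + 1)*(y)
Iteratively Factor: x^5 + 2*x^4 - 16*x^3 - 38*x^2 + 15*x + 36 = (x + 3)*(x^4 - x^3 - 13*x^2 + x + 12) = (x + 3)^2*(x^3 - 4*x^2 - x + 4) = (x - 1)*(x + 3)^2*(x^2 - 3*x - 4) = (x - 1)*(x + 1)*(x + 3)^2*(x - 4)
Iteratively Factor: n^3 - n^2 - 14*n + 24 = (n - 3)*(n^2 + 2*n - 8) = (n - 3)*(n + 4)*(n - 2)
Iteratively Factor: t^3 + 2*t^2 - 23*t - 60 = (t + 3)*(t^2 - t - 20) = (t + 3)*(t + 4)*(t - 5)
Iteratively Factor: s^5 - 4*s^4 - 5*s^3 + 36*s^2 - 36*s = (s)*(s^4 - 4*s^3 - 5*s^2 + 36*s - 36) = s*(s + 3)*(s^3 - 7*s^2 + 16*s - 12) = s*(s - 2)*(s + 3)*(s^2 - 5*s + 6) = s*(s - 2)^2*(s + 3)*(s - 3)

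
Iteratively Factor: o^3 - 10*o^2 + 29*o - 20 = (o - 4)*(o^2 - 6*o + 5) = (o - 4)*(o - 1)*(o - 5)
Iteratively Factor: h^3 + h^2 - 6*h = (h)*(h^2 + h - 6) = h*(h - 2)*(h + 3)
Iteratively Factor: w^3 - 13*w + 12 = (w + 4)*(w^2 - 4*w + 3) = (w - 1)*(w + 4)*(w - 3)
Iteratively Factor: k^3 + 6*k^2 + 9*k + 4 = (k + 1)*(k^2 + 5*k + 4) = (k + 1)^2*(k + 4)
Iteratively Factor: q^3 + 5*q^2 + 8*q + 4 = (q + 2)*(q^2 + 3*q + 2) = (q + 2)^2*(q + 1)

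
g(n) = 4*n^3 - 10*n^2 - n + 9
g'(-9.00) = 1151.00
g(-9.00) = -3708.00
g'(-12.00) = 1967.00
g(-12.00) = -8331.00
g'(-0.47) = 11.05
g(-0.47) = 6.85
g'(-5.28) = 439.14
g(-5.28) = -853.30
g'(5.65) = 269.07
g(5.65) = 405.57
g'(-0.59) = 14.98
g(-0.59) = 5.29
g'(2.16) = 11.79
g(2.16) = 0.49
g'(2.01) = 7.28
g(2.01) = -0.93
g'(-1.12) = 36.45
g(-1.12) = -8.04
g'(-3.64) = 230.80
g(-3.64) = -312.77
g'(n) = 12*n^2 - 20*n - 1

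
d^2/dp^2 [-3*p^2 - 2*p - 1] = -6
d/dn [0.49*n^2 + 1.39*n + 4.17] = 0.98*n + 1.39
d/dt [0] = 0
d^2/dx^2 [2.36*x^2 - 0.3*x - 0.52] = 4.72000000000000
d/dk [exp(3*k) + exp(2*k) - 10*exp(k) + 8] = (3*exp(2*k) + 2*exp(k) - 10)*exp(k)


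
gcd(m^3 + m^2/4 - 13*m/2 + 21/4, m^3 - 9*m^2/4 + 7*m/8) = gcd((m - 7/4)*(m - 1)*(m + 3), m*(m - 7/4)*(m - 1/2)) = m - 7/4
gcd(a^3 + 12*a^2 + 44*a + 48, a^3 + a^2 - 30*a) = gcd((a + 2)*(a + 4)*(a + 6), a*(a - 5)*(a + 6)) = a + 6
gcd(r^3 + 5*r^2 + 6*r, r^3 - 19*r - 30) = r^2 + 5*r + 6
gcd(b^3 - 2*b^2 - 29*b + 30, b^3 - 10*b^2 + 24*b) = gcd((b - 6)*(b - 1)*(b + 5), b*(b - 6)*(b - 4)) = b - 6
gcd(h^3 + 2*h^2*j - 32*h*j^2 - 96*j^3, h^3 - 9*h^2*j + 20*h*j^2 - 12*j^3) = h - 6*j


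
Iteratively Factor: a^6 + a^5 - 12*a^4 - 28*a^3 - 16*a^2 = (a)*(a^5 + a^4 - 12*a^3 - 28*a^2 - 16*a) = a^2*(a^4 + a^3 - 12*a^2 - 28*a - 16) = a^2*(a + 2)*(a^3 - a^2 - 10*a - 8) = a^2*(a - 4)*(a + 2)*(a^2 + 3*a + 2) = a^2*(a - 4)*(a + 1)*(a + 2)*(a + 2)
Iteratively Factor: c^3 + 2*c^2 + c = (c)*(c^2 + 2*c + 1) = c*(c + 1)*(c + 1)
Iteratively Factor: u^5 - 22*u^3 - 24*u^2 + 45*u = (u + 3)*(u^4 - 3*u^3 - 13*u^2 + 15*u) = u*(u + 3)*(u^3 - 3*u^2 - 13*u + 15) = u*(u - 1)*(u + 3)*(u^2 - 2*u - 15) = u*(u - 5)*(u - 1)*(u + 3)*(u + 3)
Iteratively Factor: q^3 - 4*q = (q)*(q^2 - 4) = q*(q + 2)*(q - 2)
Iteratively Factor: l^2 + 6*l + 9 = (l + 3)*(l + 3)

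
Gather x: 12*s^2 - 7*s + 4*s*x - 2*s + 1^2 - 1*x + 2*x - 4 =12*s^2 - 9*s + x*(4*s + 1) - 3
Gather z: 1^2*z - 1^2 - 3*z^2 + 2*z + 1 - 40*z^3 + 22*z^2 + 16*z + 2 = -40*z^3 + 19*z^2 + 19*z + 2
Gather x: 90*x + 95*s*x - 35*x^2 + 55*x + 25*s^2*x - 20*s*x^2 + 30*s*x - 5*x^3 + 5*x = -5*x^3 + x^2*(-20*s - 35) + x*(25*s^2 + 125*s + 150)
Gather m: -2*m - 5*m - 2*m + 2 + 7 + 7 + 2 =18 - 9*m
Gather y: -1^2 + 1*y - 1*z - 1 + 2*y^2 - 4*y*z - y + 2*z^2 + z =2*y^2 - 4*y*z + 2*z^2 - 2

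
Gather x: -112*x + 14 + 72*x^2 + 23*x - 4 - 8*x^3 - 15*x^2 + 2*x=-8*x^3 + 57*x^2 - 87*x + 10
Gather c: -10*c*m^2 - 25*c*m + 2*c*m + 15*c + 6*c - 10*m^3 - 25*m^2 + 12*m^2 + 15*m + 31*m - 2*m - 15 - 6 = c*(-10*m^2 - 23*m + 21) - 10*m^3 - 13*m^2 + 44*m - 21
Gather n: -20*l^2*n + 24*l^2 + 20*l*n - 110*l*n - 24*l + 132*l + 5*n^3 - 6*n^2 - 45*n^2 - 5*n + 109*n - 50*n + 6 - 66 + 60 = 24*l^2 + 108*l + 5*n^3 - 51*n^2 + n*(-20*l^2 - 90*l + 54)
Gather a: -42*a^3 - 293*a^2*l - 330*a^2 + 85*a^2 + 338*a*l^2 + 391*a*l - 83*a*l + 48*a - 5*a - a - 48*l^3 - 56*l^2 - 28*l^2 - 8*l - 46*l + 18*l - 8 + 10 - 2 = -42*a^3 + a^2*(-293*l - 245) + a*(338*l^2 + 308*l + 42) - 48*l^3 - 84*l^2 - 36*l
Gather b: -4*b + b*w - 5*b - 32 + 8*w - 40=b*(w - 9) + 8*w - 72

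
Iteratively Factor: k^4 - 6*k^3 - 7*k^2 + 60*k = (k - 4)*(k^3 - 2*k^2 - 15*k) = (k - 4)*(k + 3)*(k^2 - 5*k) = (k - 5)*(k - 4)*(k + 3)*(k)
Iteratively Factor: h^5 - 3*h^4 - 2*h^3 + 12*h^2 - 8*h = (h - 2)*(h^4 - h^3 - 4*h^2 + 4*h) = h*(h - 2)*(h^3 - h^2 - 4*h + 4) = h*(h - 2)^2*(h^2 + h - 2) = h*(h - 2)^2*(h - 1)*(h + 2)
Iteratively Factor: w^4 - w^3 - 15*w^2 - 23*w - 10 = (w - 5)*(w^3 + 4*w^2 + 5*w + 2) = (w - 5)*(w + 2)*(w^2 + 2*w + 1) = (w - 5)*(w + 1)*(w + 2)*(w + 1)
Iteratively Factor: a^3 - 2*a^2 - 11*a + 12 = (a + 3)*(a^2 - 5*a + 4) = (a - 4)*(a + 3)*(a - 1)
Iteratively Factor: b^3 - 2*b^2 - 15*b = (b + 3)*(b^2 - 5*b) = (b - 5)*(b + 3)*(b)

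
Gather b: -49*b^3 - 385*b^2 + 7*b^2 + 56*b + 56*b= -49*b^3 - 378*b^2 + 112*b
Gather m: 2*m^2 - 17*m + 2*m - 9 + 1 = 2*m^2 - 15*m - 8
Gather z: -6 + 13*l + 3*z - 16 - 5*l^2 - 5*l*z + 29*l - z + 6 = -5*l^2 + 42*l + z*(2 - 5*l) - 16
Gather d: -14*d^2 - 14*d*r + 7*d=-14*d^2 + d*(7 - 14*r)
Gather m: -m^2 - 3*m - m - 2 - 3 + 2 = -m^2 - 4*m - 3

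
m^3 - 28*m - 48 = (m - 6)*(m + 2)*(m + 4)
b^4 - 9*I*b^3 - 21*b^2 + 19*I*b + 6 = (b - 6*I)*(b - I)^3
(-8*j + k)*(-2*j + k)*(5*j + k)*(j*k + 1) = 80*j^4*k - 34*j^3*k^2 + 80*j^3 - 5*j^2*k^3 - 34*j^2*k + j*k^4 - 5*j*k^2 + k^3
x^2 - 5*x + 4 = (x - 4)*(x - 1)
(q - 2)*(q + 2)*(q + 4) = q^3 + 4*q^2 - 4*q - 16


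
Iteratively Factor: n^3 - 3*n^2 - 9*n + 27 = (n - 3)*(n^2 - 9) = (n - 3)*(n + 3)*(n - 3)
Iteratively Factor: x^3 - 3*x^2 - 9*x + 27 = (x + 3)*(x^2 - 6*x + 9) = (x - 3)*(x + 3)*(x - 3)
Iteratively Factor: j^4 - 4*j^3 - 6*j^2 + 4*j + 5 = (j + 1)*(j^3 - 5*j^2 - j + 5) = (j - 1)*(j + 1)*(j^2 - 4*j - 5) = (j - 5)*(j - 1)*(j + 1)*(j + 1)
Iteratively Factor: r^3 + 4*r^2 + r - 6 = (r - 1)*(r^2 + 5*r + 6) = (r - 1)*(r + 3)*(r + 2)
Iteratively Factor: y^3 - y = (y + 1)*(y^2 - y) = y*(y + 1)*(y - 1)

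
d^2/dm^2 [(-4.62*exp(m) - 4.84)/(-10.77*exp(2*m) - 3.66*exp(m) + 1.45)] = (535.887198*exp(4*m) + 2063.51046*exp(3*m) + 1005.241644*exp(2*m) + 391.688484*exp(m) + 35.39943)*exp(m)/(1249.243533*exp(6*m) + 1273.602042*exp(5*m) - 71.7572789999999*exp(4*m) - 293.910444*exp(3*m) + 9.660915*exp(2*m) + 23.08545*exp(m) - 3.048625)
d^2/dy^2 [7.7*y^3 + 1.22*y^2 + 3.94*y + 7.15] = 46.2*y + 2.44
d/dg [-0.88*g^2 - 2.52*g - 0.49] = -1.76*g - 2.52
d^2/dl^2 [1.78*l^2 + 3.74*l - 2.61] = 3.56000000000000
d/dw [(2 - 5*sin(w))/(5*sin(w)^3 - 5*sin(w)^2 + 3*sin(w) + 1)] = (50*sin(w)^3 - 55*sin(w)^2 + 20*sin(w) - 11)*cos(w)/(5*sin(w)^3 - 5*sin(w)^2 + 3*sin(w) + 1)^2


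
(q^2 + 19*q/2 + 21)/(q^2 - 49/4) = 2*(q + 6)/(2*q - 7)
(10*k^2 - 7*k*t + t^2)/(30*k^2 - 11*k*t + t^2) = (-2*k + t)/(-6*k + t)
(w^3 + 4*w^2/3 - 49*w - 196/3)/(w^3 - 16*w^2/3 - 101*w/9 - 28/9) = 3*(w + 7)/(3*w + 1)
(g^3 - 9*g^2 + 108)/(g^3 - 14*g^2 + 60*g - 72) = (g + 3)/(g - 2)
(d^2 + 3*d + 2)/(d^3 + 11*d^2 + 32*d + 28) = (d + 1)/(d^2 + 9*d + 14)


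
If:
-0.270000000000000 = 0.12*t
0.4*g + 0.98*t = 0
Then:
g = 5.51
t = -2.25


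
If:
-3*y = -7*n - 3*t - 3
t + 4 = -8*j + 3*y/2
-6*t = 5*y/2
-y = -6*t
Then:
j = -1/2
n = -3/7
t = 0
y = 0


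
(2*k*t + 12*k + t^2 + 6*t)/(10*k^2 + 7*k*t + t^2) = (t + 6)/(5*k + t)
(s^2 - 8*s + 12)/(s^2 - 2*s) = (s - 6)/s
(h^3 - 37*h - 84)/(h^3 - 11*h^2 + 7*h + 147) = (h + 4)/(h - 7)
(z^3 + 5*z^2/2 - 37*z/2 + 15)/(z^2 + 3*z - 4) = (z^2 + 7*z/2 - 15)/(z + 4)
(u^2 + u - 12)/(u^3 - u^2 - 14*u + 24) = 1/(u - 2)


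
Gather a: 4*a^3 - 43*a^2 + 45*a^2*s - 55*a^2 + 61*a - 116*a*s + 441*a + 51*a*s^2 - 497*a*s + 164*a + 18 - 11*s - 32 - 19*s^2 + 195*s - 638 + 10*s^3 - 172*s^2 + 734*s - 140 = 4*a^3 + a^2*(45*s - 98) + a*(51*s^2 - 613*s + 666) + 10*s^3 - 191*s^2 + 918*s - 792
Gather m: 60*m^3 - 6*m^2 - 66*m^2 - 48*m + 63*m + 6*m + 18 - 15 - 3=60*m^3 - 72*m^2 + 21*m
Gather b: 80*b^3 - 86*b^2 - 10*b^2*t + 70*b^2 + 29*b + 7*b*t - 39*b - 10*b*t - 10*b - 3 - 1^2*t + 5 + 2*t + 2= 80*b^3 + b^2*(-10*t - 16) + b*(-3*t - 20) + t + 4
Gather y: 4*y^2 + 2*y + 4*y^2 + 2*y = 8*y^2 + 4*y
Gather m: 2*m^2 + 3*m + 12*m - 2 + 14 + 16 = 2*m^2 + 15*m + 28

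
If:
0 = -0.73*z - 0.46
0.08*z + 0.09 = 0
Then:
No Solution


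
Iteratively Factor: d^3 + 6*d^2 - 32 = (d + 4)*(d^2 + 2*d - 8) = (d + 4)^2*(d - 2)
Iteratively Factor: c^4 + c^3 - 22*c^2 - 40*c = (c)*(c^3 + c^2 - 22*c - 40) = c*(c + 2)*(c^2 - c - 20) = c*(c - 5)*(c + 2)*(c + 4)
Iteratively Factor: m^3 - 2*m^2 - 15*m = (m + 3)*(m^2 - 5*m) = (m - 5)*(m + 3)*(m)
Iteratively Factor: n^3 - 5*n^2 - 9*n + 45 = (n - 5)*(n^2 - 9) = (n - 5)*(n - 3)*(n + 3)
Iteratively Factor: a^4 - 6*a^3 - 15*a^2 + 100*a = (a)*(a^3 - 6*a^2 - 15*a + 100) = a*(a + 4)*(a^2 - 10*a + 25) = a*(a - 5)*(a + 4)*(a - 5)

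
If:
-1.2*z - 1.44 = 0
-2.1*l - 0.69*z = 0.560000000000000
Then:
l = 0.13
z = -1.20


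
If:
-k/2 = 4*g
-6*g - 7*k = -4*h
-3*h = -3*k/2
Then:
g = 0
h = 0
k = 0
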